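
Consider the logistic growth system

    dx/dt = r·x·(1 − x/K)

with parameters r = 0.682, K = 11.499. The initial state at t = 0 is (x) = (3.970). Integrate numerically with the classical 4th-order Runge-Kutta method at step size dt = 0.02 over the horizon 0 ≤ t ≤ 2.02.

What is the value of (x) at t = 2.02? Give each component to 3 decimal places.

(x) = (7.779)

t=0.000: state=(3.970)
step 1 (dt=0.02): k1=(1.773), k2=(1.776), k3=(1.776), k4=(1.780); state += dt/6·(k1+2k2+2k3+k4)
t=0.020: state=(4.006)
t=0.040: state=(4.041)
t=0.060: state=(4.077)
continuing one RK4 step at a time; state shown every 5 steps (Δt=0.1):
t=0.100: state=(4.149)
t=0.200: state=(4.332)
t=0.300: state=(4.517)
t=0.400: state=(4.706)
t=0.500: state=(4.896)
t=0.600: state=(5.089)
t=0.700: state=(5.283)
t=0.800: state=(5.478)
t=0.900: state=(5.674)
t=1.000: state=(5.870)
t=1.100: state=(6.066)
t=1.200: state=(6.261)
t=1.300: state=(6.455)
t=1.400: state=(6.647)
t=1.500: state=(6.837)
t=1.600: state=(7.025)
t=1.700: state=(7.210)
t=1.800: state=(7.392)
t=1.900: state=(7.570)
t=2.000: state=(7.744)
t=2.020: state=(7.779)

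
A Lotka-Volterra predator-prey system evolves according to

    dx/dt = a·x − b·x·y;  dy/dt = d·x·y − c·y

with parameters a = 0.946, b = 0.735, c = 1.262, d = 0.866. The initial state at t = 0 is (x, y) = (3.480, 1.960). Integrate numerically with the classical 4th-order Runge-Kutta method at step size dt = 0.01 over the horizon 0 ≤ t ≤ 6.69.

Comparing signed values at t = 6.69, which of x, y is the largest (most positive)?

t=0.000: state=(3.480, 1.960)
step 1 (dt=0.01): k1=(-1.721, 3.433), k2=(-1.761, 3.449), k3=(-1.761, 3.448), k4=(-1.800, 3.463); state += dt/6·(k1+2k2+2k3+k4)
t=0.010: state=(3.462, 1.994)
t=0.020: state=(3.444, 2.029)
t=0.030: state=(3.425, 2.064)
continuing one RK4 step at a time; state shown every 25 steps (Δt=0.25):
t=0.250: state=(2.833, 2.852)
t=0.500: state=(1.988, 3.505)
t=0.750: state=(1.297, 3.631)
t=1.000: state=(0.862, 3.332)
t=1.250: state=(0.619, 2.845)
t=1.500: state=(0.487, 2.336)
t=1.750: state=(0.419, 1.878)
t=2.000: state=(0.390, 1.494)
t=2.250: state=(0.387, 1.185)
t=2.500: state=(0.403, 0.941)
t=2.750: state=(0.438, 0.752)
t=3.000: state=(0.490, 0.606)
t=3.250: state=(0.561, 0.495)
t=3.500: state=(0.654, 0.412)
t=3.750: state=(0.773, 0.350)
t=4.000: state=(0.922, 0.307)
t=4.250: state=(1.107, 0.279)
t=4.500: state=(1.334, 0.265)
t=4.750: state=(1.611, 0.265)
t=5.000: state=(1.941, 0.284)
t=5.250: state=(2.325, 0.328)
t=5.500: state=(2.753, 0.415)
t=5.750: state=(3.190, 0.576)
t=6.000: state=(3.547, 0.873)
t=6.250: state=(3.662, 1.398)
t=6.500: state=(3.346, 2.197)
t=6.690: state=(2.809, 2.877)
compare at T: x=2.809, y=2.877

largest component: y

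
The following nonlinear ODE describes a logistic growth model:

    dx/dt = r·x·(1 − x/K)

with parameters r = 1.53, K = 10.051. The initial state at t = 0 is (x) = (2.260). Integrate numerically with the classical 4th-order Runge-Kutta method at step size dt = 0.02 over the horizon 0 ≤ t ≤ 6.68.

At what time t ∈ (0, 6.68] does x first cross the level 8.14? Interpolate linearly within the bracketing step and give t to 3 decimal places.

t = 1.756

t=0.000: state=(2.260)
step 1 (dt=0.02): k1=(2.680), k2=(2.703), k3=(2.703), k4=(2.725); state += dt/6·(k1+2k2+2k3+k4)
t=0.020: state=(2.314)
t=0.040: state=(2.369)
t=0.060: state=(2.425)
continuing one RK4 step at a time; state shown every 25 steps (Δt=0.5):
t=0.500: state=(3.860)
t=1.000: state=(5.755)
t=1.500: state=(7.460)
t=1.740: state=(8.102)
next step: t=1.760: state=(8.149) — x has crossed 8.14
linear interpolation between t=1.740 (8.10169) and t=1.760 (8.14932) → t≈1.756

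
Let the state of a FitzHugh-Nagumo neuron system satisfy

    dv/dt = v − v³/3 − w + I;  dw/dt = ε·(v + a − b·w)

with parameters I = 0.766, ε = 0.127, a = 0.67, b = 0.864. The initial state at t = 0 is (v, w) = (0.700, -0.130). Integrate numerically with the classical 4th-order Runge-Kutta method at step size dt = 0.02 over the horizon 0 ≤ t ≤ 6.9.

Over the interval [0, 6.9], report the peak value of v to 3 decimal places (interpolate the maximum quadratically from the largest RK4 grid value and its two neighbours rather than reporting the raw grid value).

t=0.000: state=(0.700, -0.130)
step 1 (dt=0.02): k1=(1.482, 0.188), k2=(1.487, 0.190), k3=(1.487, 0.190), k4=(1.492, 0.192); state += dt/6·(k1+2k2+2k3+k4)
t=0.020: state=(0.730, -0.126)
t=0.040: state=(0.760, -0.122)
t=0.060: state=(0.790, -0.118)
continuing one RK4 step at a time; state shown every 25 steps (Δt=0.5):
t=0.500: state=(1.427, -0.015)
t=1.000: state=(1.833, 0.130)
t=1.500: state=(1.926, 0.282)
t=2.000: state=(1.909, 0.427)
t=2.500: state=(1.866, 0.562)
t=3.000: state=(1.816, 0.687)
t=3.500: state=(1.765, 0.803)
t=4.000: state=(1.713, 0.909)
t=4.500: state=(1.660, 1.006)
t=5.000: state=(1.608, 1.094)
t=5.500: state=(1.555, 1.175)
t=6.000: state=(1.501, 1.248)
t=6.500: state=(1.446, 1.314)
t=6.900: state=(1.402, 1.362)
largest grid value and its neighbours: v(1.560)=1.92676, v(1.580)=1.92688, v(1.600)=1.92687
parabola through these three points peaks at t≈1.589 with v≈1.92689

max v = 1.927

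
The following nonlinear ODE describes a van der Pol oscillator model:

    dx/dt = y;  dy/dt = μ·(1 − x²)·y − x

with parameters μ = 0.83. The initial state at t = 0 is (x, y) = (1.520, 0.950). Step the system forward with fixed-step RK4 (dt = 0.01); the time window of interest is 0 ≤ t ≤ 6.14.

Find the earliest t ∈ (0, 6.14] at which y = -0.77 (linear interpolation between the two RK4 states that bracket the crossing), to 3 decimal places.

t = 1.137

t=0.000: state=(1.520, 0.950)
step 1 (dt=0.01): k1=(0.950, -2.553), k2=(0.937, -2.555), k3=(0.937, -2.555), k4=(0.924, -2.557); state += dt/6·(k1+2k2+2k3+k4)
t=0.010: state=(1.529, 0.924)
t=0.020: state=(1.538, 0.899)
t=0.030: state=(1.547, 0.873)
continuing one RK4 step at a time; state shown every 20 steps (Δt=0.2):
t=0.200: state=(1.660, 0.453)
t=0.400: state=(1.707, 0.043)
t=0.600: state=(1.684, -0.261)
t=0.800: state=(1.608, -0.484)
t=1.000: state=(1.493, -0.660)
t=1.130: state=(1.401, -0.764)
next step: t=1.140: state=(1.393, -0.772) — y has crossed -0.77
linear interpolation between t=1.130 (-0.76447) and t=1.140 (-0.77237) → t≈1.137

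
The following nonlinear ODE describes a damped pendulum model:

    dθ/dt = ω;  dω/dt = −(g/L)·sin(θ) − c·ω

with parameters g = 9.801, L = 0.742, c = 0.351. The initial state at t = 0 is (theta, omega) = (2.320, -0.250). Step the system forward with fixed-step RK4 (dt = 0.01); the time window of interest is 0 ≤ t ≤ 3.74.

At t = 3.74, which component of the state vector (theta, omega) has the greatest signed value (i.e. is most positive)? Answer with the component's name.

largest component: omega

t=0.000: state=(2.320, -0.250)
step 1 (dt=0.01): k1=(-0.250, -9.584), k2=(-0.298, -9.579), k3=(-0.298, -9.581), k4=(-0.346, -9.577); state += dt/6·(k1+2k2+2k3+k4)
t=0.010: state=(2.317, -0.346)
t=0.020: state=(2.313, -0.442)
t=0.030: state=(2.308, -0.537)
continuing one RK4 step at a time; state shown every 20 steps (Δt=0.2):
t=0.200: state=(2.075, -2.246)
t=0.400: state=(1.398, -4.546)
t=0.600: state=(0.302, -6.091)
t=0.800: state=(-0.850, -4.965)
t=1.000: state=(-1.578, -2.250)
t=1.200: state=(-1.757, 0.424)
t=1.400: state=(-1.419, 2.930)
t=1.600: state=(-0.618, 4.881)
t=1.800: state=(0.394, 4.805)
t=2.000: state=(1.162, 2.661)
t=2.200: state=(1.428, 0.005)
t=2.400: state=(1.175, -2.473)
t=2.600: state=(0.487, -4.194)
t=2.800: state=(-0.373, -4.031)
t=3.000: state=(-1.004, -2.094)
t=3.200: state=(-1.178, 0.356)
t=3.400: state=(-0.878, 2.553)
t=3.600: state=(-0.225, 3.727)
t=3.740: state=(0.291, 3.480)
compare at T: theta=0.291, omega=3.480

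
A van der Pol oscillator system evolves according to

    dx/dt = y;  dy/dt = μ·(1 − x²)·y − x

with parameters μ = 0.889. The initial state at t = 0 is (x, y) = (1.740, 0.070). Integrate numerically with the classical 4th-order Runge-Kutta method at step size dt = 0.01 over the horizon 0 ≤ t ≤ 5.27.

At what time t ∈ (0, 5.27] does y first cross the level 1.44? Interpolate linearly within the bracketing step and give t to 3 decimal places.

t=0.000: state=(1.740, 0.070)
step 1 (dt=0.01): k1=(0.070, -1.866), k2=(0.061, -1.850), k3=(0.061, -1.850), k4=(0.052, -1.834); state += dt/6·(k1+2k2+2k3+k4)
t=0.010: state=(1.741, 0.052)
t=0.020: state=(1.741, 0.033)
t=0.030: state=(1.741, 0.015)
continuing one RK4 step at a time; state shown every 20 steps (Δt=0.2):
t=0.200: state=(1.721, -0.243)
t=0.400: state=(1.649, -0.463)
t=0.600: state=(1.539, -0.632)
t=0.800: state=(1.398, -0.781)
t=1.000: state=(1.226, -0.933)
t=1.200: state=(1.023, -1.110)
t=1.400: state=(0.779, -1.331)
t=1.600: state=(0.486, -1.613)
t=1.800: state=(0.130, -1.959)
t=2.000: state=(-0.298, -2.315)
t=2.200: state=(-0.785, -2.505)
t=2.400: state=(-1.271, -2.265)
t=2.600: state=(-1.660, -1.569)
t=2.800: state=(-1.892, -0.766)
t=3.000: state=(-1.980, -0.161)
t=3.200: state=(-1.972, 0.214)
t=3.400: state=(-1.905, 0.438)
t=3.600: state=(-1.802, 0.586)
t=3.800: state=(-1.672, 0.702)
t=4.000: state=(-1.521, 0.813)
t=4.200: state=(-1.347, 0.936)
t=4.400: state=(-1.145, 1.086)
t=4.600: state=(-0.909, 1.279)
t=4.730: state=(-0.733, 1.437)
next step: t=4.740: state=(-0.719, 1.450) — y has crossed 1.44
linear interpolation between t=4.730 (1.43709) and t=4.740 (1.45042) → t≈4.732

t = 4.732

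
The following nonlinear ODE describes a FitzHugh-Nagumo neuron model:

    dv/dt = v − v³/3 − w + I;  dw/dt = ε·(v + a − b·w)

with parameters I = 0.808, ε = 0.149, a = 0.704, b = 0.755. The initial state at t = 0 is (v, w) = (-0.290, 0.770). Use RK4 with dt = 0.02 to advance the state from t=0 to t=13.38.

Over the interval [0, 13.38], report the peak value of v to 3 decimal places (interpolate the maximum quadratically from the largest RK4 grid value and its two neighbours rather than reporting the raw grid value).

max v = 1.834

t=0.000: state=(-0.290, 0.770)
step 1 (dt=0.02): k1=(-0.244, -0.025), k2=(-0.246, -0.025), k3=(-0.246, -0.025), k4=(-0.248, -0.026); state += dt/6·(k1+2k2+2k3+k4)
t=0.020: state=(-0.295, 0.769)
t=0.040: state=(-0.300, 0.769)
t=0.060: state=(-0.305, 0.768)
continuing one RK4 step at a time; state shown every 25 steps (Δt=0.5):
t=0.500: state=(-0.439, 0.753)
t=1.000: state=(-0.647, 0.724)
t=1.500: state=(-0.901, 0.679)
t=2.000: state=(-1.152, 0.618)
t=2.500: state=(-1.336, 0.545)
t=3.000: state=(-1.431, 0.465)
t=3.500: state=(-1.457, 0.386)
t=4.000: state=(-1.443, 0.310)
t=4.500: state=(-1.406, 0.241)
t=5.000: state=(-1.357, 0.179)
t=5.500: state=(-1.301, 0.124)
t=6.000: state=(-1.240, 0.076)
t=6.500: state=(-1.174, 0.035)
t=7.000: state=(-1.102, 0.002)
t=7.500: state=(-1.023, -0.024)
t=8.000: state=(-0.935, -0.043)
t=8.500: state=(-0.833, -0.054)
t=9.000: state=(-0.710, -0.056)
t=9.500: state=(-0.554, -0.048)
t=10.000: state=(-0.342, -0.027)
t=10.500: state=(-0.029, 0.011)
t=11.000: state=(0.447, 0.076)
t=11.500: state=(1.083, 0.178)
t=12.000: state=(1.605, 0.319)
t=12.500: state=(1.809, 0.478)
t=13.000: state=(1.830, 0.635)
t=13.380: state=(1.804, 0.748)
largest grid value and its neighbours: v(12.820)=1.83375, v(12.840)=1.83382, v(12.860)=1.83378
parabola through these three points peaks at t≈12.842 with v≈1.83382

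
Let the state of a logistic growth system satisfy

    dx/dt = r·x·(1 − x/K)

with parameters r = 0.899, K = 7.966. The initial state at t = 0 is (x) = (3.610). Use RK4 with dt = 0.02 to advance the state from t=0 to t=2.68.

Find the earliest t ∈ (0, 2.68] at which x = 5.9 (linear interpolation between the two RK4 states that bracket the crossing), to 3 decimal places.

t=0.000: state=(3.610)
step 1 (dt=0.02): k1=(1.775), k2=(1.776), k3=(1.776), k4=(1.778); state += dt/6·(k1+2k2+2k3+k4)
t=0.020: state=(3.646)
t=0.040: state=(3.681)
t=0.060: state=(3.717)
continuing one RK4 step at a time; state shown every 5 steps (Δt=0.1):
t=0.100: state=(3.788)
t=0.200: state=(3.967)
t=0.300: state=(4.146)
t=0.400: state=(4.324)
t=0.500: state=(4.501)
t=0.600: state=(4.676)
t=0.700: state=(4.848)
t=0.800: state=(5.017)
t=0.900: state=(5.182)
t=1.000: state=(5.342)
t=1.100: state=(5.498)
t=1.200: state=(5.649)
t=1.300: state=(5.793)
t=1.360: state=(5.878)
next step: t=1.380: state=(5.905) — x has crossed 5.9
linear interpolation between t=1.360 (5.87767) and t=1.380 (5.90525) → t≈1.376

t = 1.376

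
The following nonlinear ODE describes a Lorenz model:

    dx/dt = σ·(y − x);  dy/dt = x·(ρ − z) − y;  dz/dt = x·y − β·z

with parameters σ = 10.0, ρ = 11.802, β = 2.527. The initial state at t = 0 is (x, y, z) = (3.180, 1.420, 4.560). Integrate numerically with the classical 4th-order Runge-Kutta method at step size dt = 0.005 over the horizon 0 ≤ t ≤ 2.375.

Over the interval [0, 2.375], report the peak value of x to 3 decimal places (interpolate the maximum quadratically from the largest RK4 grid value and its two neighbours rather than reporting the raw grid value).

t=0.000: state=(3.180, 1.420, 4.560)
step 1 (dt=0.005): k1=(-17.600, 21.610, -7.008), k2=(-16.620, 21.292, -6.856), k3=(-16.652, 21.309, -6.856), k4=(-15.702, 21.006, -6.709); state += dt/6·(k1+2k2+2k3+k4)
t=0.005: state=(3.097, 1.527, 4.526)
t=0.010: state=(3.023, 1.630, 4.493)
t=0.015: state=(2.957, 1.731, 4.461)
continuing one RK4 step at a time; state shown every 20 steps (Δt=0.1):
t=0.100: state=(2.766, 3.274, 4.130)
t=0.200: state=(3.800, 5.281, 4.443)
t=0.300: state=(5.620, 7.701, 6.194)
t=0.400: state=(7.641, 9.341, 10.000)
t=0.500: state=(8.416, 8.044, 14.263)
t=0.600: state=(6.972, 4.749, 15.494)
t=0.700: state=(4.685, 2.618, 13.844)
t=0.800: state=(3.107, 2.032, 11.501)
t=0.900: state=(2.461, 2.187, 9.427)
t=1.000: state=(2.467, 2.722, 7.844)
t=1.100: state=(2.937, 3.616, 6.842)
t=1.200: state=(3.825, 4.920, 6.589)
t=1.300: state=(5.101, 6.519, 7.398)
t=1.400: state=(6.508, 7.780, 9.504)
t=1.500: state=(7.347, 7.613, 12.255)
t=1.600: state=(6.933, 5.901, 13.875)
t=1.700: state=(5.588, 4.119, 13.517)
t=1.800: state=(4.287, 3.240, 12.050)
t=1.900: state=(3.557, 3.139, 10.428)
t=2.000: state=(3.413, 3.520, 9.103)
t=2.100: state=(3.734, 4.253, 8.287)
t=2.200: state=(4.421, 5.258, 8.151)
t=2.300: state=(5.347, 6.316, 8.855)
t=2.375: state=(6.036, 6.862, 9.915)
largest grid value and its neighbours: x(0.480)=8.43992, x(0.485)=8.44325, x(0.490)=8.44035
parabola through these three points peaks at t≈0.485 with x≈8.44326

max x = 8.443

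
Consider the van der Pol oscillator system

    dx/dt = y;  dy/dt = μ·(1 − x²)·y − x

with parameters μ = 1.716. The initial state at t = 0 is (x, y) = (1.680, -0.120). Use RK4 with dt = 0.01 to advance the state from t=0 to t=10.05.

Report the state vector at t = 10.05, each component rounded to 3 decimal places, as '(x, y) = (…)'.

t=0.000: state=(1.680, -0.120)
step 1 (dt=0.01): k1=(-0.120, -1.305), k2=(-0.127, -1.284), k3=(-0.126, -1.284), k4=(-0.133, -1.264); state += dt/6·(k1+2k2+2k3+k4)
t=0.010: state=(1.679, -0.133)
t=0.020: state=(1.677, -0.145)
t=0.030: state=(1.676, -0.157)
continuing one RK4 step at a time; state shown every 50 steps (Δt=0.5):
t=0.500: state=(1.513, -0.481)
t=1.000: state=(1.215, -0.724)
t=1.500: state=(0.745, -1.242)
t=2.000: state=(-0.199, -2.790)
t=2.500: state=(-1.726, -1.976)
t=3.000: state=(-2.003, 0.180)
t=3.500: state=(-1.842, 0.400)
t=4.000: state=(-1.618, 0.499)
t=4.500: state=(-1.333, 0.661)
t=5.000: state=(-0.925, 1.031)
t=5.500: state=(-0.182, 2.156)
t=6.000: state=(1.330, 3.141)
t=6.500: state=(2.016, 0.070)
t=7.000: state=(1.903, -0.365)
t=7.500: state=(1.695, -0.465)
t=8.000: state=(1.432, -0.597)
t=8.500: state=(1.075, -0.872)
t=9.000: state=(0.481, -1.649)
t=9.500: state=(-0.793, -3.449)
t=10.000: state=(-1.965, -0.647)
t=10.050: state=(-1.992, -0.416)

(x, y) = (-1.992, -0.416)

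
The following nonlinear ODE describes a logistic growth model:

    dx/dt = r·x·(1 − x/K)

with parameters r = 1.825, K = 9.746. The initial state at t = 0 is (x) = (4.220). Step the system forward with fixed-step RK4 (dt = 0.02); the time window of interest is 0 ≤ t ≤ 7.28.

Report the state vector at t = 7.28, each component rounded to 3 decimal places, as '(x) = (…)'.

(x) = (9.746)

t=0.000: state=(4.220)
step 1 (dt=0.02): k1=(4.367), k2=(4.377), k3=(4.377), k4=(4.387); state += dt/6·(k1+2k2+2k3+k4)
t=0.020: state=(4.308)
t=0.040: state=(4.395)
t=0.060: state=(4.484)
continuing one RK4 step at a time; state shown every 25 steps (Δt=0.5):
t=0.500: state=(6.388)
t=1.000: state=(8.047)
t=1.500: state=(8.984)
t=2.000: state=(9.425)
t=2.500: state=(9.615)
t=3.000: state=(9.693)
t=3.500: state=(9.725)
t=4.000: state=(9.737)
t=4.500: state=(9.743)
t=5.000: state=(9.745)
t=5.500: state=(9.745)
t=6.000: state=(9.746)
t=6.500: state=(9.746)
t=7.000: state=(9.746)
t=7.280: state=(9.746)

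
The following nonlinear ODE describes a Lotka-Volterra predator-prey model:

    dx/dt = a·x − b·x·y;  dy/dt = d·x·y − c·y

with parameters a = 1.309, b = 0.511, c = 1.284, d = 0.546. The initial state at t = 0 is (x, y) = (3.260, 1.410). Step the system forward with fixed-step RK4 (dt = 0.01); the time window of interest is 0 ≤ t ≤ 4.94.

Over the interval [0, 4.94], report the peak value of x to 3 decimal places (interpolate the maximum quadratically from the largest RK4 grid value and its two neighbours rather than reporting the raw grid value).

t=0.000: state=(3.260, 1.410)
step 1 (dt=0.01): k1=(1.918, 0.699), k2=(1.918, 0.708), k3=(1.918, 0.708), k4=(1.918, 0.718); state += dt/6·(k1+2k2+2k3+k4)
t=0.010: state=(3.279, 1.417)
t=0.020: state=(3.298, 1.424)
t=0.030: state=(3.318, 1.432)
continuing one RK4 step at a time; state shown every 20 steps (Δt=0.2):
t=0.200: state=(3.636, 1.590)
t=0.400: state=(3.964, 1.863)
t=0.600: state=(4.178, 2.251)
t=0.800: state=(4.206, 2.758)
t=1.000: state=(4.002, 3.347)
t=1.200: state=(3.584, 3.924)
t=1.400: state=(3.044, 4.361)
t=1.600: state=(2.501, 4.564)
t=1.800: state=(2.039, 4.519)
t=2.000: state=(1.688, 4.280)
t=2.200: state=(1.441, 3.924)
t=2.400: state=(1.280, 3.519)
t=2.600: state=(1.185, 3.112)
t=2.800: state=(1.142, 2.733)
t=3.000: state=(1.143, 2.394)
t=3.200: state=(1.180, 2.101)
t=3.400: state=(1.253, 1.856)
t=3.600: state=(1.361, 1.655)
t=3.800: state=(1.506, 1.497)
t=4.000: state=(1.690, 1.378)
t=4.200: state=(1.916, 1.297)
t=4.400: state=(2.186, 1.255)
t=4.600: state=(2.499, 1.253)
t=4.800: state=(2.851, 1.298)
t=4.940: state=(3.115, 1.362)
largest grid value and its neighbours: x(0.720)=4.22113, x(0.730)=4.22127, x(0.740)=4.22085
parabola through these three points peaks at t≈0.728 with x≈4.22129

max x = 4.221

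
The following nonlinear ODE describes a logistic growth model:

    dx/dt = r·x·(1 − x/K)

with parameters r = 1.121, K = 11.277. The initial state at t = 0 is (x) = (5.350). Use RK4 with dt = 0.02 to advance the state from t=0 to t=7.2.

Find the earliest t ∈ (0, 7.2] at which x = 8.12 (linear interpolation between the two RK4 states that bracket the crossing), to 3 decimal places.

t=0.000: state=(5.350)
step 1 (dt=0.02): k1=(3.152), k2=(3.154), k3=(3.154), k4=(3.155); state += dt/6·(k1+2k2+2k3+k4)
t=0.020: state=(5.413)
t=0.040: state=(5.476)
t=0.060: state=(5.539)
continuing one RK4 step at a time; state shown every 25 steps (Δt=0.5):
t=0.500: state=(6.908)
t=0.920: state=(8.084)
next step: t=0.940: state=(8.135) — x has crossed 8.12
linear interpolation between t=0.920 (8.08394) and t=0.940 (8.13500) → t≈0.934

t = 0.934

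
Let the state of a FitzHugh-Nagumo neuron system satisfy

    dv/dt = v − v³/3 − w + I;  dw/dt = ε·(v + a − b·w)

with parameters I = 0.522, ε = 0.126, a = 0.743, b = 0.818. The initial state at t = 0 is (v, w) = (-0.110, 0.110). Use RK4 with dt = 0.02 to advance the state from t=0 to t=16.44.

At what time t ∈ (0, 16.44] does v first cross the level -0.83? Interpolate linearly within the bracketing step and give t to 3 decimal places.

t = 11.097

t=0.000: state=(-0.110, 0.110)
step 1 (dt=0.02): k1=(0.302, 0.068), k2=(0.305, 0.069), k3=(0.305, 0.069), k4=(0.307, 0.069); state += dt/6·(k1+2k2+2k3+k4)
t=0.020: state=(-0.104, 0.111)
t=0.040: state=(-0.098, 0.113)
t=0.060: state=(-0.091, 0.114)
continuing one RK4 step at a time; state shown every 50 steps (Δt=1):
t=1.000: state=(0.349, 0.199)
t=2.000: state=(1.162, 0.358)
t=3.000: state=(1.622, 0.586)
t=4.000: state=(1.617, 0.814)
t=5.000: state=(1.508, 1.010)
t=6.000: state=(1.375, 1.173)
t=7.000: state=(1.221, 1.303)
t=8.000: state=(1.035, 1.399)
t=9.000: state=(0.778, 1.461)
t=10.000: state=(0.335, 1.476)
t=11.000: state=(-0.685, 1.407)
t=11.080: state=(-0.804, 1.395)
next step: t=11.100: state=(-0.834, 1.392) — v has crossed -0.83
linear interpolation between t=11.080 (-0.80401) and t=11.100 (-0.83416) → t≈11.097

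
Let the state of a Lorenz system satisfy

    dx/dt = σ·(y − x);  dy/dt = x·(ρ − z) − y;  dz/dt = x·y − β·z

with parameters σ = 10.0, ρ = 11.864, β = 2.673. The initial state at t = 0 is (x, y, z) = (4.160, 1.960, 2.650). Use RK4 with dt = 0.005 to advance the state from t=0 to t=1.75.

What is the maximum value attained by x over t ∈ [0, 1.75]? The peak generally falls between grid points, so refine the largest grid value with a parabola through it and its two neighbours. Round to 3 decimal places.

max x = 9.076

t=0.000: state=(4.160, 1.960, 2.650)
step 1 (dt=0.005): k1=(-22.000, 36.370, 1.070), k2=(-20.541, 35.762, 1.328), k3=(-20.592, 35.794, 1.328), k4=(-19.181, 35.216, 1.577); state += dt/6·(k1+2k2+2k3+k4)
t=0.005: state=(4.057, 2.139, 2.657)
t=0.010: state=(3.968, 2.312, 2.666)
t=0.015: state=(3.891, 2.481, 2.677)
continuing one RK4 step at a time; state shown every 20 steps (Δt=0.1):
t=0.100: state=(3.924, 5.009, 3.219)
t=0.200: state=(5.707, 8.008, 5.243)
t=0.300: state=(8.072, 10.155, 9.741)
t=0.400: state=(9.043, 8.583, 14.940)
t=0.500: state=(7.245, 4.518, 16.185)
t=0.600: state=(4.534, 2.179, 14.007)
t=0.700: state=(2.804, 1.684, 11.292)
t=0.800: state=(2.160, 1.918, 9.015)
t=0.900: state=(2.205, 2.502, 7.313)
t=1.000: state=(2.723, 3.461, 6.236)
t=1.100: state=(3.694, 4.903, 5.952)
t=1.200: state=(5.129, 6.756, 6.839)
t=1.300: state=(6.779, 8.306, 9.279)
t=1.400: state=(7.798, 8.122, 12.569)
t=1.500: state=(7.279, 6.006, 14.409)
t=1.600: state=(5.662, 3.941, 13.804)
t=1.700: state=(4.188, 3.051, 12.013)
t=1.750: state=(3.716, 2.964, 11.060)
largest grid value and its neighbours: x(0.380)=9.07108, x(0.385)=9.07588, x(0.390)=9.07279
parabola through these three points peaks at t≈0.386 with x≈9.07593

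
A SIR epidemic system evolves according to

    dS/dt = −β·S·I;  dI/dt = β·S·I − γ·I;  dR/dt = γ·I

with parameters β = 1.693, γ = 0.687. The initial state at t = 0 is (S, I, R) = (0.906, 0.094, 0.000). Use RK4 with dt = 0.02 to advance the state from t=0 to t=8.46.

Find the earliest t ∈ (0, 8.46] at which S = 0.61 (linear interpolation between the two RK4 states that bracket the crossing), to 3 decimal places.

t=0.000: state=(0.906, 0.094, 0.000)
step 1 (dt=0.02): k1=(-0.144, 0.080, 0.065), k2=(-0.145, 0.080, 0.065), k3=(-0.145, 0.080, 0.065), k4=(-0.146, 0.080, 0.066); state += dt/6·(k1+2k2+2k3+k4)
t=0.020: state=(0.903, 0.096, 0.001)
t=0.040: state=(0.900, 0.097, 0.003)
t=0.060: state=(0.897, 0.099, 0.004)
continuing one RK4 step at a time; state shown every 25 steps (Δt=0.5):
t=0.500: state=(0.822, 0.139, 0.040)
t=1.000: state=(0.715, 0.189, 0.096)
t=1.440: state=(0.612, 0.229, 0.159)
next step: t=1.460: state=(0.607, 0.230, 0.162) — S has crossed 0.61
linear interpolation between t=1.440 (0.61184) and t=1.460 (0.60710) → t≈1.448

t = 1.448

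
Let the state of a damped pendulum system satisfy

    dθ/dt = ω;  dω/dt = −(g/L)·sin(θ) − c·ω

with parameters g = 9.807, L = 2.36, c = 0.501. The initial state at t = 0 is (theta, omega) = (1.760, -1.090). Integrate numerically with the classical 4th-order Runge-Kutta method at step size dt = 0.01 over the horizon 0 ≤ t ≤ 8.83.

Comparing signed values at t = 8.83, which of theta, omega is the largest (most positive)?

t=0.000: state=(1.760, -1.090)
step 1 (dt=0.01): k1=(-1.090, -3.535), k2=(-1.108, -3.531), k3=(-1.108, -3.531), k4=(-1.125, -3.526); state += dt/6·(k1+2k2+2k3+k4)
t=0.010: state=(1.749, -1.125)
t=0.020: state=(1.737, -1.161)
t=0.030: state=(1.726, -1.196)
continuing one RK4 step at a time; state shown every 50 steps (Δt=0.5):
t=0.500: state=(0.811, -2.564)
t=1.000: state=(-0.484, -2.199)
t=1.500: state=(-1.124, -0.298)
t=2.000: state=(-0.832, 1.347)
t=2.500: state=(0.015, 1.755)
t=3.000: state=(0.661, 0.666)
t=3.500: state=(0.642, -0.676)
t=4.000: state=(0.120, -1.222)
t=4.500: state=(-0.385, -0.647)
t=5.000: state=(-0.462, 0.322)
t=5.500: state=(-0.144, 0.822)
t=6.000: state=(0.223, 0.531)
t=6.500: state=(0.323, -0.135)
t=7.000: state=(0.133, -0.543)
t=7.500: state=(-0.126, -0.408)
t=8.000: state=(-0.222, 0.039)
t=8.500: state=(-0.111, 0.354)
t=8.830: state=(0.012, 0.361)
compare at T: theta=0.012, omega=0.361

largest component: omega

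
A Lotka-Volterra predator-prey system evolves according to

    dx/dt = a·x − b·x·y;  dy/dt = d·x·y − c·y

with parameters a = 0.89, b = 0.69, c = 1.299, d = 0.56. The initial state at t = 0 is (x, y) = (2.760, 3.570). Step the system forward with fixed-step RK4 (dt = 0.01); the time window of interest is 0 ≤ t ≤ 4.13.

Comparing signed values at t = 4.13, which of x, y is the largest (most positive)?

largest component: x

t=0.000: state=(2.760, 3.570)
step 1 (dt=0.01): k1=(-4.342, 0.880), k2=(-4.316, 0.838), k3=(-4.316, 0.838), k4=(-4.290, 0.796); state += dt/6·(k1+2k2+2k3+k4)
t=0.010: state=(2.717, 3.578)
t=0.020: state=(2.674, 3.586)
t=0.030: state=(2.632, 3.593)
continuing one RK4 step at a time; state shown every 20 steps (Δt=0.2):
t=0.200: state=(2.005, 3.587)
t=0.400: state=(1.481, 3.356)
t=0.600: state=(1.141, 2.993)
t=0.800: state=(0.927, 2.590)
t=1.000: state=(0.796, 2.198)
t=1.200: state=(0.720, 1.845)
t=1.400: state=(0.682, 1.538)
t=1.600: state=(0.671, 1.279)
t=1.800: state=(0.682, 1.064)
t=2.000: state=(0.713, 0.887)
t=2.200: state=(0.761, 0.743)
t=2.400: state=(0.828, 0.626)
t=2.600: state=(0.913, 0.532)
t=2.800: state=(1.020, 0.457)
t=3.000: state=(1.149, 0.398)
t=3.200: state=(1.303, 0.352)
t=3.400: state=(1.487, 0.317)
t=3.600: state=(1.704, 0.293)
t=3.800: state=(1.957, 0.277)
t=4.000: state=(2.252, 0.270)
t=4.130: state=(2.468, 0.271)
compare at T: x=2.468, y=0.271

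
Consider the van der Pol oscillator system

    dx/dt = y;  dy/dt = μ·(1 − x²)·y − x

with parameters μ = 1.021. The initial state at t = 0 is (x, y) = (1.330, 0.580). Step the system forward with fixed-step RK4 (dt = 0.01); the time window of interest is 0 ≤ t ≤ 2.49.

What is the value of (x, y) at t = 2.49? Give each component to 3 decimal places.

t=0.000: state=(1.330, 0.580)
step 1 (dt=0.01): k1=(0.580, -1.785), k2=(0.571, -1.786), k3=(0.571, -1.786), k4=(0.562, -1.786); state += dt/6·(k1+2k2+2k3+k4)
t=0.010: state=(1.336, 0.562)
t=0.020: state=(1.341, 0.544)
t=0.030: state=(1.347, 0.526)
continuing one RK4 step at a time; state shown every 10 steps (Δt=0.1):
t=0.100: state=(1.379, 0.403)
t=0.200: state=(1.411, 0.232)
t=0.300: state=(1.426, 0.075)
t=0.400: state=(1.426, -0.068)
t=0.500: state=(1.413, -0.197)
t=0.600: state=(1.387, -0.312)
t=0.700: state=(1.351, -0.416)
t=0.800: state=(1.304, -0.513)
t=0.900: state=(1.248, -0.604)
t=1.000: state=(1.184, -0.694)
t=1.100: state=(1.110, -0.785)
t=1.200: state=(1.026, -0.880)
t=1.300: state=(0.933, -0.982)
t=1.400: state=(0.830, -1.094)
t=1.500: state=(0.714, -1.219)
t=1.600: state=(0.585, -1.359)
t=1.700: state=(0.442, -1.519)
t=1.800: state=(0.281, -1.697)
t=1.900: state=(0.102, -1.893)
t=2.000: state=(-0.098, -2.096)
t=2.100: state=(-0.317, -2.289)
t=2.200: state=(-0.554, -2.440)
t=2.300: state=(-0.803, -2.508)
t=2.400: state=(-1.052, -2.450)
t=2.490: state=(-1.265, -2.270)

(x, y) = (-1.265, -2.270)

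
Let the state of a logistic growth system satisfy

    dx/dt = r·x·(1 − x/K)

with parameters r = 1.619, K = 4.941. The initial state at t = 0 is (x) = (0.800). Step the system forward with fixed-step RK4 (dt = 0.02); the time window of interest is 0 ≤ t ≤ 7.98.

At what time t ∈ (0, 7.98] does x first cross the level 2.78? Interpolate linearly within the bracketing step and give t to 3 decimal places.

t = 1.171

t=0.000: state=(0.800)
step 1 (dt=0.02): k1=(1.085), k2=(1.097), k3=(1.097), k4=(1.109); state += dt/6·(k1+2k2+2k3+k4)
t=0.020: state=(0.822)
t=0.040: state=(0.844)
t=0.060: state=(0.867)
continuing one RK4 step at a time; state shown every 25 steps (Δt=0.5):
t=0.500: state=(1.496)
t=1.000: state=(2.440)
t=1.160: state=(2.758)
next step: t=1.180: state=(2.798) — x has crossed 2.78
linear interpolation between t=1.160 (2.75819) and t=1.180 (2.79756) → t≈1.171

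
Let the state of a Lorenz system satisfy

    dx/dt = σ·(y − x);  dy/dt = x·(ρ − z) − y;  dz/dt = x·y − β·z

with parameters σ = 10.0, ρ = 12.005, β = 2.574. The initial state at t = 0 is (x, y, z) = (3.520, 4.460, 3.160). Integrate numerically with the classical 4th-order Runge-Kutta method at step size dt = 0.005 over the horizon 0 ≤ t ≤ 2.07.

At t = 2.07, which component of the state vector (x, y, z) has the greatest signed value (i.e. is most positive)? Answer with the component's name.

largest component: z

t=0.000: state=(3.520, 4.460, 3.160)
step 1 (dt=0.005): k1=(9.400, 26.674, 7.565), k2=(9.832, 26.749, 7.858), k3=(9.823, 26.755, 7.861), k4=(10.247, 26.835, 8.161); state += dt/6·(k1+2k2+2k3+k4)
t=0.005: state=(3.569, 4.594, 3.199)
t=0.010: state=(3.622, 4.728, 3.242)
t=0.015: state=(3.680, 4.864, 3.287)
continuing one RK4 step at a time; state shown every 20 steps (Δt=0.1):
t=0.100: state=(5.150, 7.332, 4.707)
t=0.200: state=(7.552, 9.903, 8.637)
t=0.300: state=(9.061, 9.316, 14.164)
t=0.400: state=(7.807, 5.315, 16.572)
t=0.500: state=(5.024, 2.386, 14.879)
t=0.600: state=(2.980, 1.567, 12.139)
t=0.700: state=(2.098, 1.667, 9.723)
t=0.800: state=(1.980, 2.128, 7.846)
t=0.900: state=(2.344, 2.917, 6.539)
t=1.000: state=(3.134, 4.152, 5.906)
t=1.100: state=(4.395, 5.895, 6.243)
t=1.200: state=(6.057, 7.788, 8.042)
t=1.300: state=(7.541, 8.566, 11.303)
t=1.400: state=(7.746, 7.063, 14.205)
t=1.500: state=(6.390, 4.601, 14.623)
t=1.600: state=(4.649, 3.129, 13.115)
t=1.700: state=(3.513, 2.772, 11.152)
t=1.800: state=(3.122, 3.047, 9.446)
t=1.900: state=(3.307, 3.731, 8.248)
t=2.000: state=(3.942, 4.776, 7.731)
t=2.070: state=(4.610, 5.674, 7.891)
compare at T: x=4.610, y=5.674, z=7.891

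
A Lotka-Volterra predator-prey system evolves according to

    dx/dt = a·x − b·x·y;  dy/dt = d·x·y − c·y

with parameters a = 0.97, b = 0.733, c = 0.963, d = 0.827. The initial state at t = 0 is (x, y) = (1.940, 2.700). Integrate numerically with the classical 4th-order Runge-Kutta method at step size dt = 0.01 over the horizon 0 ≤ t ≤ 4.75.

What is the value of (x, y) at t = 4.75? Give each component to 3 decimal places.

(x, y) = (1.235, 0.411)

t=0.000: state=(1.940, 2.700)
step 1 (dt=0.01): k1=(-1.958, 1.732), k2=(-1.960, 1.715), k3=(-1.960, 1.715), k4=(-1.962, 1.699); state += dt/6·(k1+2k2+2k3+k4)
t=0.010: state=(1.920, 2.717)
t=0.020: state=(1.901, 2.734)
t=0.030: state=(1.881, 2.750)
continuing one RK4 step at a time; state shown every 20 steps (Δt=0.2):
t=0.200: state=(1.551, 2.972)
t=0.400: state=(1.206, 3.076)
t=0.600: state=(0.935, 3.026)
t=0.800: state=(0.736, 2.863)
t=1.000: state=(0.597, 2.635)
t=1.200: state=(0.502, 2.379)
t=1.400: state=(0.438, 2.120)
t=1.600: state=(0.397, 1.873)
t=1.800: state=(0.373, 1.646)
t=2.000: state=(0.361, 1.443)
t=2.200: state=(0.359, 1.263)
t=2.400: state=(0.367, 1.106)
t=2.600: state=(0.383, 0.970)
t=2.800: state=(0.407, 0.854)
t=3.000: state=(0.439, 0.756)
t=3.200: state=(0.480, 0.672)
t=3.400: state=(0.531, 0.603)
t=3.600: state=(0.592, 0.545)
t=3.800: state=(0.666, 0.499)
t=4.000: state=(0.754, 0.463)
t=4.200: state=(0.857, 0.436)
t=4.400: state=(0.978, 0.419)
t=4.600: state=(1.117, 0.410)
t=4.750: state=(1.235, 0.411)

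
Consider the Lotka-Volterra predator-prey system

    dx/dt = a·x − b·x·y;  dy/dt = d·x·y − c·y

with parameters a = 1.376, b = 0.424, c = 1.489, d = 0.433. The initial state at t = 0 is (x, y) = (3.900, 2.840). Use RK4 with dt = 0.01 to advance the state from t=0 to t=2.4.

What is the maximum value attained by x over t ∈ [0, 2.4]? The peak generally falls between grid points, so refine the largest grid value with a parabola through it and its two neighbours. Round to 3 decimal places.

max x = 4.094

t=0.000: state=(3.900, 2.840)
step 1 (dt=0.01): k1=(0.670, 0.567), k2=(0.666, 0.572), k3=(0.666, 0.572), k4=(0.662, 0.576); state += dt/6·(k1+2k2+2k3+k4)
t=0.010: state=(3.907, 2.846)
t=0.020: state=(3.913, 2.852)
t=0.030: state=(3.920, 2.857)
continuing one RK4 step at a time; state shown every 10 steps (Δt=0.1):
t=0.100: state=(3.963, 2.901)
t=0.200: state=(4.015, 2.971)
t=0.300: state=(4.055, 3.049)
t=0.400: state=(4.082, 3.134)
t=0.500: state=(4.094, 3.223)
t=0.600: state=(4.089, 3.316)
t=0.700: state=(4.069, 3.409)
t=0.800: state=(4.033, 3.501)
t=0.900: state=(3.982, 3.588)
t=1.000: state=(3.918, 3.669)
t=1.100: state=(3.842, 3.740)
t=1.200: state=(3.758, 3.799)
t=1.300: state=(3.667, 3.844)
t=1.400: state=(3.572, 3.874)
t=1.500: state=(3.477, 3.889)
t=1.600: state=(3.383, 3.887)
t=1.700: state=(3.293, 3.870)
t=1.800: state=(3.209, 3.839)
t=1.900: state=(3.132, 3.795)
t=2.000: state=(3.064, 3.739)
t=2.100: state=(3.004, 3.674)
t=2.200: state=(2.955, 3.601)
t=2.300: state=(2.915, 3.523)
t=2.400: state=(2.886, 3.442)
largest grid value and its neighbours: x(0.510)=4.09383, x(0.520)=4.09398, x(0.530)=4.09396
parabola through these three points peaks at t≈0.524 with x≈4.09399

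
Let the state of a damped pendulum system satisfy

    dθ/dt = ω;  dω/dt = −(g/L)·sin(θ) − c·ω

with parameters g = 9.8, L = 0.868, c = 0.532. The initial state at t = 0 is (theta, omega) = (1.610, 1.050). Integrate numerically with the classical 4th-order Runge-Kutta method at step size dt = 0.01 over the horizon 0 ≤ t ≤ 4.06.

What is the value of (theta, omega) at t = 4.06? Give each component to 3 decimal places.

t=0.000: state=(1.610, 1.050)
step 1 (dt=0.01): k1=(1.050, -11.840), k2=(0.991, -11.806), k3=(0.991, -11.807), k4=(0.932, -11.772); state += dt/6·(k1+2k2+2k3+k4)
t=0.010: state=(1.620, 0.932)
t=0.020: state=(1.629, 0.815)
t=0.030: state=(1.636, 0.698)
continuing one RK4 step at a time; state shown every 20 steps (Δt=0.2):
t=0.200: state=(1.592, -1.193)
t=0.400: state=(1.149, -3.166)
t=0.600: state=(0.379, -4.311)
t=0.800: state=(-0.458, -3.758)
t=1.000: state=(-1.035, -1.889)
t=1.200: state=(-1.197, 0.257)
t=1.400: state=(-0.950, 2.138)
t=1.600: state=(-0.392, 3.259)
t=1.800: state=(0.263, 3.045)
t=2.000: state=(0.747, 1.661)
t=2.200: state=(0.901, -0.122)
t=2.400: state=(0.713, -1.690)
t=2.600: state=(0.273, -2.544)
t=2.800: state=(-0.231, -2.314)
t=3.000: state=(-0.591, -1.185)
t=3.200: state=(-0.685, 0.253)
t=3.400: state=(-0.506, 1.460)
t=3.600: state=(-0.145, 2.006)
t=3.800: state=(0.238, 1.687)
t=4.000: state=(0.486, 0.724)
t=4.060: state=(0.519, 0.379)

(theta, omega) = (0.519, 0.379)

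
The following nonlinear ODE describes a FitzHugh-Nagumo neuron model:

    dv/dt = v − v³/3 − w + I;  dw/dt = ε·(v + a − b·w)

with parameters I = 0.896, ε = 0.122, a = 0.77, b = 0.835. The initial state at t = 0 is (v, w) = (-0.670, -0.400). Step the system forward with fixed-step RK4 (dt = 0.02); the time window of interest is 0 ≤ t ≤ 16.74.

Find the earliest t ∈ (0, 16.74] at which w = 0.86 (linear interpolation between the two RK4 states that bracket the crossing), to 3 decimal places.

t = 5.151

t=0.000: state=(-0.670, -0.400)
step 1 (dt=0.02): k1=(0.726, 0.053), k2=(0.730, 0.054), k3=(0.730, 0.054), k4=(0.733, 0.055); state += dt/6·(k1+2k2+2k3+k4)
t=0.020: state=(-0.655, -0.399)
t=0.040: state=(-0.641, -0.398)
t=0.060: state=(-0.626, -0.397)
continuing one RK4 step at a time; state shown every 50 steps (Δt=1):
t=1.000: state=(0.394, -0.295)
t=2.000: state=(1.854, -0.035)
t=3.000: state=(2.002, 0.287)
t=4.000: state=(1.912, 0.576)
t=5.000: state=(1.812, 0.826)
t=5.140: state=(1.798, 0.858)
next step: t=5.160: state=(1.796, 0.862) — w has crossed 0.86
linear interpolation between t=5.140 (0.85759) and t=5.160 (0.86210) → t≈5.151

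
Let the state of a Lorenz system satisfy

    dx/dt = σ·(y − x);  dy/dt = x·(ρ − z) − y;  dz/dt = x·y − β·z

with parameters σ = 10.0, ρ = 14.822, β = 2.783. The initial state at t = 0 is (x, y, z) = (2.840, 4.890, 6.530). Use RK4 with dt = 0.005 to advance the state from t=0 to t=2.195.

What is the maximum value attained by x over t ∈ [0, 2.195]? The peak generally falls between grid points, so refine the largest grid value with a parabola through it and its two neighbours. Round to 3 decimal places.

max x = 9.818

t=0.000: state=(2.840, 4.890, 6.530)
step 1 (dt=0.005): k1=(20.500, 18.659, -4.285), k2=(20.454, 19.069, -3.870), k3=(20.465, 19.064, -3.871), k4=(20.430, 19.469, -3.451); state += dt/6·(k1+2k2+2k3+k4)
t=0.005: state=(2.942, 4.985, 6.511)
t=0.010: state=(3.044, 5.085, 6.496)
t=0.015: state=(3.146, 5.188, 6.485)
continuing one RK4 step at a time; state shown every 20 steps (Δt=0.1):
t=0.100: state=(5.016, 7.462, 7.094)
t=0.200: state=(7.715, 10.475, 10.517)
t=0.300: state=(9.735, 10.500, 16.480)
t=0.400: state=(8.735, 6.195, 19.488)
t=0.500: state=(5.747, 2.865, 17.465)
t=0.600: state=(3.561, 2.128, 14.145)
t=0.700: state=(2.773, 2.542, 11.315)
t=0.800: state=(2.962, 3.531, 9.306)
t=0.900: state=(3.884, 5.163, 8.334)
t=1.000: state=(5.517, 7.478, 8.924)
t=1.100: state=(7.606, 9.620, 11.802)
t=1.200: state=(8.948, 9.307, 16.122)
t=1.300: state=(8.103, 6.230, 18.146)
t=1.400: state=(5.908, 3.754, 16.685)
t=1.500: state=(4.232, 3.106, 14.060)
t=1.600: state=(3.638, 3.530, 11.736)
t=1.700: state=(3.931, 4.595, 10.202)
t=1.800: state=(4.922, 6.218, 9.809)
t=1.900: state=(6.430, 8.062, 11.017)
t=2.000: state=(7.884, 8.956, 13.833)
t=2.100: state=(8.208, 7.701, 16.528)
t=2.195: state=(7.117, 5.524, 16.931)
largest grid value and its neighbours: x(0.315)=9.81037, x(0.320)=9.81741, x(0.325)=9.81521
parabola through these three points peaks at t≈0.321 with x≈9.81772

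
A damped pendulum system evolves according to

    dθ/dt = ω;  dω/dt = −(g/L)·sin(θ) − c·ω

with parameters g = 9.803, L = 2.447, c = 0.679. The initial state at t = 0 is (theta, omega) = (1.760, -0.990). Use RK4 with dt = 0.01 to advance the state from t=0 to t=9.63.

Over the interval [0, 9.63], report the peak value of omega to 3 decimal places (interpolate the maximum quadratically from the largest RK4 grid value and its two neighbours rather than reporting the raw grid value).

t=0.000: state=(1.760, -0.990)
step 1 (dt=0.01): k1=(-0.990, -3.262), k2=(-1.006, -3.255), k3=(-1.006, -3.255), k4=(-1.023, -3.248); state += dt/6·(k1+2k2+2k3+k4)
t=0.010: state=(1.750, -1.023)
t=0.020: state=(1.740, -1.055)
t=0.030: state=(1.729, -1.087)
continuing one RK4 step at a time; state shown every 50 steps (Δt=0.5):
t=0.500: state=(0.900, -2.314)
t=1.000: state=(-0.283, -2.064)
t=1.500: state=(-0.919, -0.407)
t=2.000: state=(-0.736, 1.019)
t=2.500: state=(-0.080, 1.381)
t=3.000: state=(0.446, 0.598)
t=3.500: state=(0.484, -0.401)
t=4.000: state=(0.145, -0.821)
t=4.500: state=(-0.208, -0.491)
t=5.000: state=(-0.298, 0.122)
t=5.500: state=(-0.133, 0.466)
t=6.000: state=(0.088, 0.350)
t=6.500: state=(0.177, -0.004)
t=7.000: state=(0.103, -0.254)
t=7.500: state=(-0.030, -0.234)
t=8.000: state=(-0.101, -0.037)
t=8.500: state=(-0.073, 0.132)
t=9.000: state=(0.004, 0.149)
t=9.500: state=(0.056, 0.045)
t=9.630: state=(0.060, 0.013)
largest grid value and its neighbours: omega(2.370)=1.41652, omega(2.380)=1.41703, omega(2.390)=1.41700
parabola through these three points peaks at t≈2.384 with omega≈1.41709

max omega = 1.417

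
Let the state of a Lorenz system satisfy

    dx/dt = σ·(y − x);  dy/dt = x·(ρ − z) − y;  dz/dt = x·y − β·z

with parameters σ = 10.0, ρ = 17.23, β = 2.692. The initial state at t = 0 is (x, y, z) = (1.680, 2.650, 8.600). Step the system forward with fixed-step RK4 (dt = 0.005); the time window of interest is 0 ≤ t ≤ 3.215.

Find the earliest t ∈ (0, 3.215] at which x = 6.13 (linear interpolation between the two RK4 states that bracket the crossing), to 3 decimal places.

t = 0.240

t=0.000: state=(1.680, 2.650, 8.600)
step 1 (dt=0.005): k1=(9.700, 11.848, -18.699), k2=(9.754, 12.108, -18.459), k3=(9.759, 12.107, -18.459), k4=(9.817, 12.369, -18.217); state += dt/6·(k1+2k2+2k3+k4)
t=0.005: state=(1.729, 2.711, 8.508)
t=0.010: state=(1.778, 2.774, 8.418)
t=0.015: state=(1.828, 2.840, 8.330)
continuing one RK4 step at a time; state shown every 40 steps (Δt=0.2):
t=0.200: state=(4.950, 7.631, 7.626)
t=0.240: state=(6.126, 9.311, 8.631)
next step: t=0.245: state=(6.286, 9.528, 8.806) — x has crossed 6.13
linear interpolation between t=0.240 (6.12577) and t=0.245 (6.28647) → t≈0.240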